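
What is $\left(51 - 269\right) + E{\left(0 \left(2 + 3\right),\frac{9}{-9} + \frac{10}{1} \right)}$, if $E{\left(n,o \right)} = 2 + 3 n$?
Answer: $-216$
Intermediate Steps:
$\left(51 - 269\right) + E{\left(0 \left(2 + 3\right),\frac{9}{-9} + \frac{10}{1} \right)} = \left(51 - 269\right) + \left(2 + 3 \cdot 0 \left(2 + 3\right)\right) = -218 + \left(2 + 3 \cdot 0 \cdot 5\right) = -218 + \left(2 + 3 \cdot 0\right) = -218 + \left(2 + 0\right) = -218 + 2 = -216$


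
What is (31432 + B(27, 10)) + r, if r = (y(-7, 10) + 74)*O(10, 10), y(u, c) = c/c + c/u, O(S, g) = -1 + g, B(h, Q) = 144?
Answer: 225667/7 ≈ 32238.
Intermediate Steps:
y(u, c) = 1 + c/u
r = 4635/7 (r = ((10 - 7)/(-7) + 74)*(-1 + 10) = (-⅐*3 + 74)*9 = (-3/7 + 74)*9 = (515/7)*9 = 4635/7 ≈ 662.14)
(31432 + B(27, 10)) + r = (31432 + 144) + 4635/7 = 31576 + 4635/7 = 225667/7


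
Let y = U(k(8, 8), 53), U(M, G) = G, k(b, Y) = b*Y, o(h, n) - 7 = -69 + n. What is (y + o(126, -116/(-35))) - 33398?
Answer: -1169129/35 ≈ -33404.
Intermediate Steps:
o(h, n) = -62 + n (o(h, n) = 7 + (-69 + n) = -62 + n)
k(b, Y) = Y*b
y = 53
(y + o(126, -116/(-35))) - 33398 = (53 + (-62 - 116/(-35))) - 33398 = (53 + (-62 - 116*(-1/35))) - 33398 = (53 + (-62 + 116/35)) - 33398 = (53 - 2054/35) - 33398 = -199/35 - 33398 = -1169129/35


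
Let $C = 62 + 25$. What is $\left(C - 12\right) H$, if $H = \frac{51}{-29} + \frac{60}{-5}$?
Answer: $- \frac{29925}{29} \approx -1031.9$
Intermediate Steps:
$H = - \frac{399}{29}$ ($H = 51 \left(- \frac{1}{29}\right) + 60 \left(- \frac{1}{5}\right) = - \frac{51}{29} - 12 = - \frac{399}{29} \approx -13.759$)
$C = 87$
$\left(C - 12\right) H = \left(87 - 12\right) \left(- \frac{399}{29}\right) = 75 \left(- \frac{399}{29}\right) = - \frac{29925}{29}$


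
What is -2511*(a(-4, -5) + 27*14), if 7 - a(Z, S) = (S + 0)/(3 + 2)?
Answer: -969246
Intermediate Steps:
a(Z, S) = 7 - S/5 (a(Z, S) = 7 - (S + 0)/(3 + 2) = 7 - S/5)
-2511*(a(-4, -5) + 27*14) = -2511*((7 - ⅕*(-5)) + 27*14) = -2511*((7 + 1) + 378) = -2511*(8 + 378) = -2511*386 = -969246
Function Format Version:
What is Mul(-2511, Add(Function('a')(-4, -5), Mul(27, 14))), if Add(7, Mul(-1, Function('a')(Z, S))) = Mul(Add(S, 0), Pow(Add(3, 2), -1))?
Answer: -969246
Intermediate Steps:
Function('a')(Z, S) = Add(7, Mul(Rational(-1, 5), S)) (Function('a')(Z, S) = Add(7, Mul(-1, Mul(Add(S, 0), Pow(Add(3, 2), -1)))) = Add(7, Mul(-1, Mul(S, Pow(5, -1)))) = Add(7, Mul(-1, Mul(S, Rational(1, 5)))) = Add(7, Mul(-1, Mul(Rational(1, 5), S))) = Add(7, Mul(Rational(-1, 5), S)))
Mul(-2511, Add(Function('a')(-4, -5), Mul(27, 14))) = Mul(-2511, Add(Add(7, Mul(Rational(-1, 5), -5)), Mul(27, 14))) = Mul(-2511, Add(Add(7, 1), 378)) = Mul(-2511, Add(8, 378)) = Mul(-2511, 386) = -969246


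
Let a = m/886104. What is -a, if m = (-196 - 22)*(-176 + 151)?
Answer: -2725/443052 ≈ -0.0061505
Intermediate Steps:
m = 5450 (m = -218*(-25) = 5450)
a = 2725/443052 (a = 5450/886104 = 5450*(1/886104) = 2725/443052 ≈ 0.0061505)
-a = -1*2725/443052 = -2725/443052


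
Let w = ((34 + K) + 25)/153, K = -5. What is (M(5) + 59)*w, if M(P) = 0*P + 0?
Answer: 354/17 ≈ 20.824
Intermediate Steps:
w = 6/17 (w = ((34 - 5) + 25)/153 = (29 + 25)*(1/153) = 54*(1/153) = 6/17 ≈ 0.35294)
M(P) = 0 (M(P) = 0 + 0 = 0)
(M(5) + 59)*w = (0 + 59)*(6/17) = 59*(6/17) = 354/17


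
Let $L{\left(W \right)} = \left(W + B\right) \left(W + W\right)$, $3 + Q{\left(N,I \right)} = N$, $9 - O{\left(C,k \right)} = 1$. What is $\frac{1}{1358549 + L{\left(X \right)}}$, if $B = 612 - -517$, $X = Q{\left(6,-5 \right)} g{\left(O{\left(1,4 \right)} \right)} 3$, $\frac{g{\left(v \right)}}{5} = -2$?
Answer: $\frac{1}{1171529} \approx 8.5359 \cdot 10^{-7}$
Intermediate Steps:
$O{\left(C,k \right)} = 8$ ($O{\left(C,k \right)} = 9 - 1 = 8$)
$g{\left(v \right)} = -10$ ($g{\left(v \right)} = 5 \left(-2\right) = -10$)
$Q{\left(N,I \right)} = -3 + N$
$X = -90$ ($X = \left(-3 + 6\right) \left(-10\right) 3 = 3 \left(-10\right) 3 = \left(-30\right) 3 = -90$)
$B = 1129$ ($B = 612 + 517 = 1129$)
$L{\left(W \right)} = 2 W \left(1129 + W\right)$ ($L{\left(W \right)} = \left(W + 1129\right) \left(W + W\right) = \left(1129 + W\right) 2 W = 2 W \left(1129 + W\right)$)
$\frac{1}{1358549 + L{\left(X \right)}} = \frac{1}{1358549 + 2 \left(-90\right) \left(1129 - 90\right)} = \frac{1}{1358549 + 2 \left(-90\right) 1039} = \frac{1}{1358549 - 187020} = \frac{1}{1171529}$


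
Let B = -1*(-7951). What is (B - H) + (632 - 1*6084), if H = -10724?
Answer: 13223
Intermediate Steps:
B = 7951
(B - H) + (632 - 1*6084) = (7951 - 1*(-10724)) + (632 - 1*6084) = (7951 + 10724) + (632 - 6084) = 18675 - 5452 = 13223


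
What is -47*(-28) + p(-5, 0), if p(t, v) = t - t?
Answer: 1316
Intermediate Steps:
p(t, v) = 0
-47*(-28) + p(-5, 0) = -47*(-28) + 0 = 1316 + 0 = 1316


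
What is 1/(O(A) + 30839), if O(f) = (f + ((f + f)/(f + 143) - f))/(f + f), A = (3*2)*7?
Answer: 185/5705216 ≈ 3.2426e-5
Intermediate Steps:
A = 42 (A = 6*7 = 42)
O(f) = 1/(143 + f) (O(f) = (f + ((2*f)/(143 + f) - f))/((2*f)) = (f + (2*f/(143 + f) - f))*(1/(2*f)) = (f + (-f + 2*f/(143 + f)))*(1/(2*f)) = (2*f/(143 + f))*(1/(2*f)) = 1/(143 + f))
1/(O(A) + 30839) = 1/(1/(143 + 42) + 30839) = 1/(1/185 + 30839) = 1/(5705216/185) = 185/5705216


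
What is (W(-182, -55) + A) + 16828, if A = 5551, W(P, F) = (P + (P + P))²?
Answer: 320495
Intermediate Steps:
W(P, F) = 9*P² (W(P, F) = (P + 2*P)² = (3*P)² = 9*P²)
(W(-182, -55) + A) + 16828 = (9*(-182)² + 5551) + 16828 = (9*33124 + 5551) + 16828 = (298116 + 5551) + 16828 = 303667 + 16828 = 320495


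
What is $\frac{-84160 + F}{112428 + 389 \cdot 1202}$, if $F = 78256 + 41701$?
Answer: $\frac{35797}{580006} \approx 0.061718$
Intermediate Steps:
$F = 119957$
$\frac{-84160 + F}{112428 + 389 \cdot 1202} = \frac{-84160 + 119957}{112428 + 389 \cdot 1202} = \frac{35797}{112428 + 467578} = \frac{35797}{580006}$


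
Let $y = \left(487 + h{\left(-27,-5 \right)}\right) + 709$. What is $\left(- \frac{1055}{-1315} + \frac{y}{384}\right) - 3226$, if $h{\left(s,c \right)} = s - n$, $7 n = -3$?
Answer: $- \frac{1138940629}{353472} \approx -3222.2$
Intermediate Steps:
$n = - \frac{3}{7}$ ($n = \frac{1}{7} \left(-3\right) = - \frac{3}{7} \approx -0.42857$)
$h{\left(s,c \right)} = \frac{3}{7} + s$ ($h{\left(s,c \right)} = s - - \frac{3}{7} = s + \frac{3}{7} = \frac{3}{7} + s$)
$y = \frac{8186}{7}$ ($y = \left(487 + \left(\frac{3}{7} - 27\right)\right) + 709 = \left(487 - \frac{186}{7}\right) + 709 = \frac{3223}{7} + 709 = \frac{8186}{7} \approx 1169.4$)
$\left(- \frac{1055}{-1315} + \frac{y}{384}\right) - 3226 = \left(- \frac{1055}{-1315} + \frac{8186}{7 \cdot 384}\right) - 3226 = \left(\left(-1055\right) \left(- \frac{1}{1315}\right) + \frac{8186}{7} \cdot \frac{1}{384}\right) - 3226 = \left(\frac{211}{263} + \frac{4093}{1344}\right) - 3226 = \frac{1360043}{353472} - 3226 = - \frac{1138940629}{353472}$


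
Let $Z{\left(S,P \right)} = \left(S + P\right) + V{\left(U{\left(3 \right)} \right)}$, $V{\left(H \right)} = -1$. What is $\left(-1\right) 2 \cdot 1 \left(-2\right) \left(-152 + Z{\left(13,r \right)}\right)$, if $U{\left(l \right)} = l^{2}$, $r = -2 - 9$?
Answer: $-604$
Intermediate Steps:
$r = -11$
$Z{\left(S,P \right)} = -1 + P + S$ ($Z{\left(S,P \right)} = \left(S + P\right) - 1 = \left(P + S\right) - 1 = -1 + P + S$)
$\left(-1\right) 2 \cdot 1 \left(-2\right) \left(-152 + Z{\left(13,r \right)}\right) = \left(-1\right) 2 \cdot 1 \left(-2\right) \left(-152 - -1\right) = \left(-2\right) 1 \left(-2\right) \left(-152 + 1\right) = \left(-2\right) \left(-2\right) \left(-151\right) = 4 \left(-151\right) = -604$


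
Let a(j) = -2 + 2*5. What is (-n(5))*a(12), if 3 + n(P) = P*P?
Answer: -176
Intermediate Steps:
n(P) = -3 + P**2 (n(P) = -3 + P*P = -3 + P**2)
a(j) = 8 (a(j) = -2 + 10 = 8)
(-n(5))*a(12) = -(-3 + 5**2)*8 = -(-3 + 25)*8 = -1*22*8 = -22*8 = -176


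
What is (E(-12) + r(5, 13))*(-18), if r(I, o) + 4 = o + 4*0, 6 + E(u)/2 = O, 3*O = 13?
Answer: -102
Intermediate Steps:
O = 13/3 (O = (⅓)*13 = 13/3 ≈ 4.3333)
E(u) = -10/3 (E(u) = -12 + 2*(13/3) = -12 + 26/3 = -10/3)
r(I, o) = -4 + o (r(I, o) = -4 + (o + 4*0) = -4 + (o + 0) = -4 + o)
(E(-12) + r(5, 13))*(-18) = (-10/3 + (-4 + 13))*(-18) = (-10/3 + 9)*(-18) = (17/3)*(-18) = -102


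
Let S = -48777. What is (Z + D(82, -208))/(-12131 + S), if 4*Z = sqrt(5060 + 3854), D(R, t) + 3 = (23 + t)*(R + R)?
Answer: 30343/60908 - sqrt(8914)/243632 ≈ 0.49779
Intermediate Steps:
D(R, t) = -3 + 2*R*(23 + t) (D(R, t) = -3 + (23 + t)*(R + R) = -3 + (23 + t)*(2*R) = -3 + 2*R*(23 + t))
Z = sqrt(8914)/4 (Z = sqrt(5060 + 3854)/4 = sqrt(8914)/4 ≈ 23.603)
(Z + D(82, -208))/(-12131 + S) = (sqrt(8914)/4 + (-3 + 46*82 + 2*82*(-208)))/(-12131 - 48777) = (sqrt(8914)/4 + (-3 + 3772 - 34112))/(-60908) = (sqrt(8914)/4 - 30343)*(-1/60908) = (-30343 + sqrt(8914)/4)*(-1/60908) = 30343/60908 - sqrt(8914)/243632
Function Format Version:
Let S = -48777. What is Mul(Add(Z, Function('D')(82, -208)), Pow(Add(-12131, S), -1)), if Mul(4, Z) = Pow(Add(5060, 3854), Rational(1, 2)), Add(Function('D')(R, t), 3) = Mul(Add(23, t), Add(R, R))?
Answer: Add(Rational(30343, 60908), Mul(Rational(-1, 243632), Pow(8914, Rational(1, 2)))) ≈ 0.49779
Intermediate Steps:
Function('D')(R, t) = Add(-3, Mul(2, R, Add(23, t))) (Function('D')(R, t) = Add(-3, Mul(Add(23, t), Add(R, R))) = Add(-3, Mul(Add(23, t), Mul(2, R))) = Add(-3, Mul(2, R, Add(23, t))))
Z = Mul(Rational(1, 4), Pow(8914, Rational(1, 2))) (Z = Mul(Rational(1, 4), Pow(Add(5060, 3854), Rational(1, 2))) = Mul(Rational(1, 4), Pow(8914, Rational(1, 2))) ≈ 23.603)
Mul(Add(Z, Function('D')(82, -208)), Pow(Add(-12131, S), -1)) = Mul(Add(Mul(Rational(1, 4), Pow(8914, Rational(1, 2))), Add(-3, Mul(46, 82), Mul(2, 82, -208))), Pow(Add(-12131, -48777), -1)) = Mul(Add(Mul(Rational(1, 4), Pow(8914, Rational(1, 2))), Add(-3, 3772, -34112)), Pow(-60908, -1)) = Mul(Add(Mul(Rational(1, 4), Pow(8914, Rational(1, 2))), -30343), Rational(-1, 60908)) = Mul(Add(-30343, Mul(Rational(1, 4), Pow(8914, Rational(1, 2)))), Rational(-1, 60908)) = Add(Rational(30343, 60908), Mul(Rational(-1, 243632), Pow(8914, Rational(1, 2))))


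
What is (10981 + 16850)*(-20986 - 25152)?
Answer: -1284066678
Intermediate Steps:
(10981 + 16850)*(-20986 - 25152) = 27831*(-46138) = -1284066678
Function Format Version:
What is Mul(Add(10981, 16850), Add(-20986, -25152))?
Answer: -1284066678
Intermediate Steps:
Mul(Add(10981, 16850), Add(-20986, -25152)) = Mul(27831, -46138) = -1284066678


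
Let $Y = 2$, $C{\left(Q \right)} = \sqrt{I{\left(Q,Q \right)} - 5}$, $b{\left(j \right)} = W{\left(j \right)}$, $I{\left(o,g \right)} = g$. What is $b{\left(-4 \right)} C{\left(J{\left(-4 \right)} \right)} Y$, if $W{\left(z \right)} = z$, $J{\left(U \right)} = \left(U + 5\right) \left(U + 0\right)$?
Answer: $- 24 i \approx - 24.0 i$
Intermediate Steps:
$J{\left(U \right)} = U \left(5 + U\right)$ ($J{\left(U \right)} = \left(5 + U\right) U = U \left(5 + U\right)$)
$b{\left(j \right)} = j$
$C{\left(Q \right)} = \sqrt{-5 + Q}$ ($C{\left(Q \right)} = \sqrt{Q - 5} = \sqrt{-5 + Q}$)
$b{\left(-4 \right)} C{\left(J{\left(-4 \right)} \right)} Y = - 4 \sqrt{-5 - 4 \left(5 - 4\right)} 2 = - 4 \sqrt{-5 - 4} \cdot 2 = - 4 \sqrt{-9} \cdot 2 = - 4 \cdot 3 i 2 = - 12 i 2 = - 24 i$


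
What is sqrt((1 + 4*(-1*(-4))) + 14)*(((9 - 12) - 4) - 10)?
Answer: -17*sqrt(31) ≈ -94.652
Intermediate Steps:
sqrt((1 + 4*(-1*(-4))) + 14)*(((9 - 12) - 4) - 10) = sqrt((1 + 4*4) + 14)*((-3 - 4) - 10) = sqrt((1 + 16) + 14)*(-7 - 10) = sqrt(17 + 14)*(-17) = sqrt(31)*(-17) = -17*sqrt(31)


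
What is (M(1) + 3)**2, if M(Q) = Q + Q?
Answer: 25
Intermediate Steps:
M(Q) = 2*Q
(M(1) + 3)**2 = (2*1 + 3)**2 = (2 + 3)**2 = 5**2 = 25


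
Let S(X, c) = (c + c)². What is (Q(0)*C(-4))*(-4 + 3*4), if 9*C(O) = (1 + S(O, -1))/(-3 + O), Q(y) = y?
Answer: 0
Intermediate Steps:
S(X, c) = 4*c² (S(X, c) = (2*c)² = 4*c²)
C(O) = 5/(9*(-3 + O)) (C(O) = ((1 + 4*(-1)²)/(-3 + O))/9 = ((1 + 4*1)/(-3 + O))/9 = ((1 + 4)/(-3 + O))/9 = (5/(-3 + O))/9 = 5/(9*(-3 + O)))
(Q(0)*C(-4))*(-4 + 3*4) = (0*(5/(9*(-3 - 4))))*(-4 + 3*4) = (0*((5/9)/(-7)))*(-4 + 12) = (0*((5/9)*(-⅐)))*8 = (0*(-5/63))*8 = 0*8 = 0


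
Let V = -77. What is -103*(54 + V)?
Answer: 2369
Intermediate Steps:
-103*(54 + V) = -103*(54 - 77) = -103*(-23) = 2369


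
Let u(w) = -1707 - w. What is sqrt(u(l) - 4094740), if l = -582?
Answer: I*sqrt(4095865) ≈ 2023.8*I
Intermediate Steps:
sqrt(u(l) - 4094740) = sqrt((-1707 - 1*(-582)) - 4094740) = sqrt((-1707 + 582) - 4094740) = sqrt(-1125 - 4094740) = sqrt(-4095865) = I*sqrt(4095865)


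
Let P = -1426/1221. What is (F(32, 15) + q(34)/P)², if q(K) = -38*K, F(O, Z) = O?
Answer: 658665342724/508369 ≈ 1.2956e+6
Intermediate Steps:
P = -1426/1221 (P = -1426*1/1221 = -1426/1221 ≈ -1.1679)
(F(32, 15) + q(34)/P)² = (32 + (-38*34)/(-1426/1221))² = (32 - 1292*(-1221/1426))² = (32 + 788766/713)² = (811582/713)² = 658665342724/508369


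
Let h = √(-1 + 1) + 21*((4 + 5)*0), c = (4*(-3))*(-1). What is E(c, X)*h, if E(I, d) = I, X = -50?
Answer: 0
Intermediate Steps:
c = 12 (c = -12*(-1) = 12)
h = 0 (h = √0 + 21*(9*0) = 0 + 21*0 = 0 + 0 = 0)
E(c, X)*h = 12*0 = 0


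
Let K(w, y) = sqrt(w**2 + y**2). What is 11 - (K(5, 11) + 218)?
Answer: -207 - sqrt(146) ≈ -219.08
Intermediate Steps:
11 - (K(5, 11) + 218) = 11 - (sqrt(5**2 + 11**2) + 218) = 11 - (sqrt(25 + 121) + 218) = 11 - (sqrt(146) + 218) = 11 - (218 + sqrt(146)) = 11 + (-218 - sqrt(146)) = -207 - sqrt(146)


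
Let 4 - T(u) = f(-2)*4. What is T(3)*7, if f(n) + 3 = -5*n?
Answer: -168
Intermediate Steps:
f(n) = -3 - 5*n
T(u) = -24 (T(u) = 4 - (-3 - 5*(-2))*4 = 4 - (-3 + 10)*4 = 4 - 7*4 = 4 - 1*28 = 4 - 28 = -24)
T(3)*7 = -24*7 = -168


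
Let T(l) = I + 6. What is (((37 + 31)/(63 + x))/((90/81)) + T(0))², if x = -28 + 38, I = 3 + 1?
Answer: 15649936/133225 ≈ 117.47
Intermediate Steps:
I = 4
x = 10
T(l) = 10 (T(l) = 4 + 6 = 10)
(((37 + 31)/(63 + x))/((90/81)) + T(0))² = (((37 + 31)/(63 + 10))/((90/81)) + 10)² = ((68/73)/((90*(1/81))) + 10)² = ((68*(1/73))/(10/9) + 10)² = ((68/73)*(9/10) + 10)² = (306/365 + 10)² = (3956/365)² = 15649936/133225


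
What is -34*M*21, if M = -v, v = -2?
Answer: -1428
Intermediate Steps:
M = 2 (M = -1*(-2) = 2)
-34*M*21 = -34*2*21 = -68*21 = -1428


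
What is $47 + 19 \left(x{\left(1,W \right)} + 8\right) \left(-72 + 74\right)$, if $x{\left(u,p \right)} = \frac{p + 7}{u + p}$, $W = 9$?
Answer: $\frac{2059}{5} \approx 411.8$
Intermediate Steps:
$x{\left(u,p \right)} = \frac{7 + p}{p + u}$
$47 + 19 \left(x{\left(1,W \right)} + 8\right) \left(-72 + 74\right) = 47 + 19 \left(\frac{7 + 9}{9 + 1} + 8\right) \left(-72 + 74\right) = 47 + 19 \left(\frac{1}{10} \cdot 16 + 8\right) 2 = 47 + 19 \left(\frac{8}{5} + 8\right) 2 = 47 + 19 \cdot \frac{48}{5} \cdot 2 = 47 + 19 \cdot \frac{96}{5} = 47 + \frac{1824}{5} = \frac{2059}{5}$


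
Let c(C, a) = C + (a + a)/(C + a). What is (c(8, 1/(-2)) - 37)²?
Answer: 190969/225 ≈ 848.75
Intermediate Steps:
c(C, a) = C + 2*a/(C + a) (c(C, a) = C + (2*a)/(C + a) = C + 2*a/(C + a))
(c(8, 1/(-2)) - 37)² = ((8² + 2/(-2) + 8/(-2))/(8 + 1/(-2)) - 37)² = ((64 + 2*(-½) + 8*(-½))/(8 - ½) - 37)² = ((64 - 1 - 4)/(15/2) - 37)² = ((2/15)*59 - 37)² = (118/15 - 37)² = (-437/15)² = 190969/225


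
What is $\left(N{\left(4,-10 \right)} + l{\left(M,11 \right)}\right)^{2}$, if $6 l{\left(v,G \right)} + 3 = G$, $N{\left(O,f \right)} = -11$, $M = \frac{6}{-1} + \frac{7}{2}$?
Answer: $\frac{841}{9} \approx 93.444$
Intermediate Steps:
$M = - \frac{5}{2}$ ($M = 6 \left(-1\right) + 7 \cdot \frac{1}{2} = -6 + \frac{7}{2} = - \frac{5}{2} \approx -2.5$)
$l{\left(v,G \right)} = - \frac{1}{2} + \frac{G}{6}$
$\left(N{\left(4,-10 \right)} + l{\left(M,11 \right)}\right)^{2} = \left(-11 + \left(- \frac{1}{2} + \frac{1}{6} \cdot 11\right)\right)^{2} = \left(-11 + \left(- \frac{1}{2} + \frac{11}{6}\right)\right)^{2} = \left(-11 + \frac{4}{3}\right)^{2} = \left(- \frac{29}{3}\right)^{2} = \frac{841}{9}$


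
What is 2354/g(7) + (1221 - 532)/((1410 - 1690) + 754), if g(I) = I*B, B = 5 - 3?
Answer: 562721/3318 ≈ 169.60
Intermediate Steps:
B = 2
g(I) = 2*I (g(I) = I*2 = 2*I)
2354/g(7) + (1221 - 532)/((1410 - 1690) + 754) = 2354/((2*7)) + (1221 - 532)/((1410 - 1690) + 754) = 2354/14 + 689/(-280 + 754) = 2354*(1/14) + 689/474 = 1177/7 + 689*(1/474) = 1177/7 + 689/474 = 562721/3318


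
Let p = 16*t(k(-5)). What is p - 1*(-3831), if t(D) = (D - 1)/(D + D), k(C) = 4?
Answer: 3837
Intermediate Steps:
t(D) = (-1 + D)/(2*D) (t(D) = (-1 + D)/((2*D)) = (-1 + D)*(1/(2*D)) = (-1 + D)/(2*D))
p = 6 (p = 16*((½)*(-1 + 4)/4) = 16*((½)*(¼)*3) = 16*(3/8) = 6)
p - 1*(-3831) = 6 - 1*(-3831) = 6 + 3831 = 3837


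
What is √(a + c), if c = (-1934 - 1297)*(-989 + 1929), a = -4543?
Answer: I*√3041683 ≈ 1744.0*I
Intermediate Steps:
c = -3037140 (c = -3231*940 = -3037140)
√(a + c) = √(-4543 - 3037140) = √(-3041683) = I*√3041683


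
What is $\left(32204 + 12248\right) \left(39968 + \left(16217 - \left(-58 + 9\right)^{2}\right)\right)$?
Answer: $2390806368$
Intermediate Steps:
$\left(32204 + 12248\right) \left(39968 + \left(16217 - \left(-58 + 9\right)^{2}\right)\right) = 44452 \left(39968 + \left(16217 - \left(-49\right)^{2}\right)\right) = 44452 \left(39968 + \left(16217 - 2401\right)\right) = 44452 \left(39968 + 13816\right) = 44452 \cdot 53784 = 2390806368$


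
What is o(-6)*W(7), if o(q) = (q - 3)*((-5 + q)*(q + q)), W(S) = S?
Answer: -8316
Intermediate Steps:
o(q) = 2*q*(-5 + q)*(-3 + q) (o(q) = (-3 + q)*((-5 + q)*(2*q)) = (-3 + q)*(2*q*(-5 + q)) = 2*q*(-5 + q)*(-3 + q))
o(-6)*W(7) = (2*(-6)*(15 + (-6)² - 8*(-6)))*7 = (2*(-6)*(15 + 36 + 48))*7 = (2*(-6)*99)*7 = -1188*7 = -8316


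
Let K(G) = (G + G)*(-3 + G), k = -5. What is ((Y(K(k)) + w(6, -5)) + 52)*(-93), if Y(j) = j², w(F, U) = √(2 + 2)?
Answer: -600222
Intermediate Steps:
w(F, U) = 2 (w(F, U) = √4 = 2)
K(G) = 2*G*(-3 + G) (K(G) = (2*G)*(-3 + G) = 2*G*(-3 + G))
((Y(K(k)) + w(6, -5)) + 52)*(-93) = (((2*(-5)*(-3 - 5))² + 2) + 52)*(-93) = (((2*(-5)*(-8))² + 2) + 52)*(-93) = ((80² + 2) + 52)*(-93) = ((6400 + 2) + 52)*(-93) = (6402 + 52)*(-93) = 6454*(-93) = -600222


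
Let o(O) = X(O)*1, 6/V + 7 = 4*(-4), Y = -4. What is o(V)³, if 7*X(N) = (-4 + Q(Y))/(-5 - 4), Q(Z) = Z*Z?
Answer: -64/9261 ≈ -0.0069107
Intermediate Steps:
Q(Z) = Z²
X(N) = -4/21 (X(N) = ((-4 + (-4)²)/(-5 - 4))/7 = ((-4 + 16)/(-9))/7 = (12*(-⅑))/7 = (⅐)*(-4/3) = -4/21)
V = -6/23 (V = 6/(-7 + 4*(-4)) = 6/(-7 - 16) = 6/(-23) = 6*(-1/23) = -6/23 ≈ -0.26087)
o(O) = -4/21 (o(O) = -4/21*1 = -4/21)
o(V)³ = (-4/21)³ = -64/9261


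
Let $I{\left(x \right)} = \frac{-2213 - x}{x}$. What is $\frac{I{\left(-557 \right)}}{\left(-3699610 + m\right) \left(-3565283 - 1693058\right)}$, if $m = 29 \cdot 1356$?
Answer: $\frac{828}{5360298396828991} \approx 1.5447 \cdot 10^{-13}$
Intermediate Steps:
$m = 39324$
$I{\left(x \right)} = \frac{-2213 - x}{x}$
$\frac{I{\left(-557 \right)}}{\left(-3699610 + m\right) \left(-3565283 - 1693058\right)} = \frac{\frac{1}{-557} \left(-2213 - -557\right)}{\left(-3699610 + 39324\right) \left(-3565283 - 1693058\right)} = \frac{\left(- \frac{1}{557}\right) \left(-2213 + 557\right)}{\left(-3660286\right) \left(-5258341\right)} = \frac{\left(- \frac{1}{557}\right) \left(-1656\right)}{19247031945526} = \frac{1656}{557} \cdot \frac{1}{19247031945526} = \frac{828}{5360298396828991}$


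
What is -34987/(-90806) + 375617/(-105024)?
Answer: -15216901307/4768404672 ≈ -3.1912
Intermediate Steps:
-34987/(-90806) + 375617/(-105024) = -34987*(-1/90806) + 375617*(-1/105024) = 34987/90806 - 375617/105024 = -15216901307/4768404672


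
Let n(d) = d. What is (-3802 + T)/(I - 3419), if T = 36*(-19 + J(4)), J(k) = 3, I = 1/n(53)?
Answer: 116017/90603 ≈ 1.2805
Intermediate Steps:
I = 1/53 ≈ 0.018868
T = -576 (T = 36*(-19 + 3) = 36*(-16) = -576)
(-3802 + T)/(I - 3419) = (-3802 - 576)/(1/53 - 3419) = -4378/(-181206/53) = -4378*(-53/181206) = 116017/90603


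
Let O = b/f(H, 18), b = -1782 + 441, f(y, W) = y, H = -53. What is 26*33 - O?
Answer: 44133/53 ≈ 832.70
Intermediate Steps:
b = -1341
O = 1341/53 (O = -1341/(-53) = -1341*(-1/53) = 1341/53 ≈ 25.302)
26*33 - O = 26*33 - 1*1341/53 = 858 - 1341/53 = 44133/53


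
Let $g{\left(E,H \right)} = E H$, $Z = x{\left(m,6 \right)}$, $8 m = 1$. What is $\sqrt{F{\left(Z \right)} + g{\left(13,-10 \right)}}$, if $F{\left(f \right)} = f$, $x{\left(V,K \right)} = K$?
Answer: $2 i \sqrt{31} \approx 11.136 i$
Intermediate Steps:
$m = \frac{1}{8}$ ($m = \frac{1}{8} \cdot 1 = \frac{1}{8} \approx 0.125$)
$Z = 6$
$\sqrt{F{\left(Z \right)} + g{\left(13,-10 \right)}} = \sqrt{6 + 13 \left(-10\right)} = \sqrt{6 - 130} = \sqrt{-124} = 2 i \sqrt{31}$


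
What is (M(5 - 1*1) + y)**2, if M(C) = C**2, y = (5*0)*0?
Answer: 256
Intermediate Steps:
y = 0 (y = 0*0 = 0)
(M(5 - 1*1) + y)**2 = ((5 - 1*1)**2 + 0)**2 = ((5 - 1)**2 + 0)**2 = (4**2 + 0)**2 = (16 + 0)**2 = 16**2 = 256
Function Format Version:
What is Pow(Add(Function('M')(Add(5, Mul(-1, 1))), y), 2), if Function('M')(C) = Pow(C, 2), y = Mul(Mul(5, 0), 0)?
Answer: 256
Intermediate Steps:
y = 0 (y = Mul(0, 0) = 0)
Pow(Add(Function('M')(Add(5, Mul(-1, 1))), y), 2) = Pow(Add(Pow(Add(5, Mul(-1, 1)), 2), 0), 2) = Pow(Add(Pow(Add(5, -1), 2), 0), 2) = Pow(Add(Pow(4, 2), 0), 2) = Pow(Add(16, 0), 2) = Pow(16, 2) = 256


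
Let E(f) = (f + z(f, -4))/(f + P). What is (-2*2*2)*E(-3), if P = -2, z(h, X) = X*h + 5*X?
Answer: -88/5 ≈ -17.600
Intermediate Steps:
z(h, X) = 5*X + X*h
E(f) = (-20 - 3*f)/(-2 + f) (E(f) = (f - 4*(5 + f))/(f - 2) = (f + (-20 - 4*f))/(-2 + f) = (-20 - 3*f)/(-2 + f))
(-2*2*2)*E(-3) = (-2*2*2)*((-20 - 3*(-3))/(-2 - 3)) = (-4*2)*((-20 + 9)/(-5)) = -(-8)*(-11)/5 = -8*11/5 = -88/5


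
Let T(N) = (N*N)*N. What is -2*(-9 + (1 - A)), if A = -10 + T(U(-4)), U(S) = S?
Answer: -132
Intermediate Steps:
T(N) = N³ (T(N) = N²*N = N³)
A = -74 (A = -10 + (-4)³ = -10 - 64 = -74)
-2*(-9 + (1 - A)) = -2*(-9 + (1 - 1*(-74))) = -2*(-9 + (1 + 74)) = -2*(-9 + 75) = -2*66 = -132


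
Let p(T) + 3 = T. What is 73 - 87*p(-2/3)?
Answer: 392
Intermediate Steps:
p(T) = -3 + T
73 - 87*p(-2/3) = 73 - 87*(-3 - 2/3) = 73 - 87*(-3 - 2*⅓) = 73 - 87*(-3 - ⅔) = 73 - 87*(-11/3) = 73 + 319 = 392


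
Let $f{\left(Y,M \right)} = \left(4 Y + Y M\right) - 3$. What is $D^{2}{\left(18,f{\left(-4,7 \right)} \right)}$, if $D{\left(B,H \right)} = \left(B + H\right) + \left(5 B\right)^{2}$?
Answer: $65141041$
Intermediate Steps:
$f{\left(Y,M \right)} = -3 + 4 Y + M Y$ ($f{\left(Y,M \right)} = \left(4 Y + M Y\right) - 3 = -3 + 4 Y + M Y$)
$D{\left(B,H \right)} = B + H + 25 B^{2}$ ($D{\left(B,H \right)} = \left(B + H\right) + 25 B^{2} = B + H + 25 B^{2}$)
$D^{2}{\left(18,f{\left(-4,7 \right)} \right)} = \left(18 + \left(-3 + 4 \left(-4\right) + 7 \left(-4\right)\right) + 25 \cdot 18^{2}\right)^{2} = \left(18 - 47 + 25 \cdot 324\right)^{2} = \left(18 - 47 + 8100\right)^{2} = 8071^{2} = 65141041$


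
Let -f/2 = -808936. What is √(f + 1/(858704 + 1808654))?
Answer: √11510833602634398366/2667358 ≈ 1272.0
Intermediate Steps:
f = 1617872 (f = -2*(-808936) = 1617872)
√(f + 1/(858704 + 1808654)) = √(1617872 + 1/(858704 + 1808654)) = √(1617872 + 1/2667358) = √(4315443822177/2667358) = √11510833602634398366/2667358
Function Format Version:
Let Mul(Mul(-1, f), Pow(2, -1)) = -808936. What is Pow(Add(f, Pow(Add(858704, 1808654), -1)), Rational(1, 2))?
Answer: Mul(Rational(1, 2667358), Pow(11510833602634398366, Rational(1, 2))) ≈ 1272.0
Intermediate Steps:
f = 1617872 (f = Mul(-2, -808936) = 1617872)
Pow(Add(f, Pow(Add(858704, 1808654), -1)), Rational(1, 2)) = Pow(Add(1617872, Pow(Add(858704, 1808654), -1)), Rational(1, 2)) = Pow(Add(1617872, Pow(2667358, -1)), Rational(1, 2)) = Pow(Add(1617872, Rational(1, 2667358)), Rational(1, 2)) = Pow(Rational(4315443822177, 2667358), Rational(1, 2)) = Mul(Rational(1, 2667358), Pow(11510833602634398366, Rational(1, 2)))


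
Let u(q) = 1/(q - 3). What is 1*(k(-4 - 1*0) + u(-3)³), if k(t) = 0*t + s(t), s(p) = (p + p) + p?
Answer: -2593/216 ≈ -12.005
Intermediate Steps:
s(p) = 3*p (s(p) = 2*p + p = 3*p)
u(q) = 1/(-3 + q)
k(t) = 3*t (k(t) = 0*t + 3*t = 0 + 3*t = 3*t)
1*(k(-4 - 1*0) + u(-3)³) = 1*(3*(-4 - 1*0) + (1/(-3 - 3))³) = 1*(3*(-4 + 0) + (1/(-6))³) = 1*(3*(-4) + (-⅙)³) = 1*(-12 - 1/216) = 1*(-2593/216) = -2593/216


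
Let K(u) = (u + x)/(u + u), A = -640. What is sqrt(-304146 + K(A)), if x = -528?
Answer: I*sqrt(121658035)/20 ≈ 551.49*I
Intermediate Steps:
K(u) = (-528 + u)/(2*u) (K(u) = (u - 528)/(u + u) = (-528 + u)/((2*u)) = (-528 + u)*(1/(2*u)) = (-528 + u)/(2*u))
sqrt(-304146 + K(A)) = sqrt(-304146 + (1/2)*(-528 - 640)/(-640)) = sqrt(-304146 + (1/2)*(-1/640)*(-1168)) = sqrt(-304146 + 73/80) = sqrt(-24331607/80) = I*sqrt(121658035)/20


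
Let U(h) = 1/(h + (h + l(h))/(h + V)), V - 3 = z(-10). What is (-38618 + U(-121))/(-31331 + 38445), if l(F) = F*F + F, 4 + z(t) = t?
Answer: -53312155/9820877 ≈ -5.4285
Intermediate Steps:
z(t) = -4 + t
V = -11 (V = 3 + (-4 - 10) = 3 - 14 = -11)
l(F) = F + F² (l(F) = F² + F = F + F²)
U(h) = 1/(h + (h + h*(1 + h))/(-11 + h)) (U(h) = 1/(h + (h + h*(1 + h))/(h - 11)) = 1/(h + (h + h*(1 + h))/(-11 + h)))
(-38618 + U(-121))/(-31331 + 38445) = (-38618 + (-11 - 121)/((-121)*(-9 + 2*(-121))))/(-31331 + 38445) = (-38618 - 1/121*(-132)/(-9 - 242))/7114 = (-38618 - 1/121*(-132)/(-251))*(1/7114) = (-38618 - 1/121*(-1/251)*(-132))*(1/7114) = (-38618 - 12/2761)*(1/7114) = -106624310/2761*1/7114 = -53312155/9820877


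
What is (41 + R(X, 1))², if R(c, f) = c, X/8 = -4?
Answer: 81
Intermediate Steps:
X = -32 (X = 8*(-4) = -32)
(41 + R(X, 1))² = (41 - 32)² = 9² = 81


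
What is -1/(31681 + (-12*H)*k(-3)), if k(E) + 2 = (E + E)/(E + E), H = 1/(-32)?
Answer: -8/253445 ≈ -3.1565e-5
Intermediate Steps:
H = -1/32 ≈ -0.031250
k(E) = -1 (k(E) = -2 + (E + E)/(E + E) = -2 + (2*E)/((2*E)) = -2 + (2*E)*(1/(2*E)) = -2 + 1 = -1)
-1/(31681 + (-12*H)*k(-3)) = -1/(31681 - 12*(-1/32)*(-1)) = -1/(31681 + (3/8)*(-1)) = -1/(31681 - 3/8) = -1/253445/8 = -1*8/253445 = -8/253445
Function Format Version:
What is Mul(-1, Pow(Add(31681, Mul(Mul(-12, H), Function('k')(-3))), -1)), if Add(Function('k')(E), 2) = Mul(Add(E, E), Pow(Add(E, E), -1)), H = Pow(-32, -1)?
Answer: Rational(-8, 253445) ≈ -3.1565e-5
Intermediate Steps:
H = Rational(-1, 32) ≈ -0.031250
Function('k')(E) = -1 (Function('k')(E) = Add(-2, Mul(Add(E, E), Pow(Add(E, E), -1))) = Add(-2, Mul(Mul(2, E), Pow(Mul(2, E), -1))) = Add(-2, Mul(Mul(2, E), Mul(Rational(1, 2), Pow(E, -1)))) = Add(-2, 1) = -1)
Mul(-1, Pow(Add(31681, Mul(Mul(-12, H), Function('k')(-3))), -1)) = Mul(-1, Pow(Add(31681, Mul(Mul(-12, Rational(-1, 32)), -1)), -1)) = Mul(-1, Pow(Add(31681, Mul(Rational(3, 8), -1)), -1)) = Mul(-1, Pow(Add(31681, Rational(-3, 8)), -1)) = Mul(-1, Pow(Rational(253445, 8), -1)) = Mul(-1, Rational(8, 253445)) = Rational(-8, 253445)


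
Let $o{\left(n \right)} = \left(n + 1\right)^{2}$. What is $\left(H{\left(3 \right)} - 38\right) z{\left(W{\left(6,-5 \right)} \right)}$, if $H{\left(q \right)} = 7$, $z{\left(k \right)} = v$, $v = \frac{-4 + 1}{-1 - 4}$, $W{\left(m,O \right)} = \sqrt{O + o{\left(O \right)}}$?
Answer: $- \frac{93}{5} \approx -18.6$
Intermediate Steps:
$o{\left(n \right)} = \left(1 + n\right)^{2}$
$W{\left(m,O \right)} = \sqrt{O + \left(1 + O\right)^{2}}$
$v = \frac{3}{5}$ ($v = - \frac{3}{-5} = \left(-3\right) \left(- \frac{1}{5}\right) = \frac{3}{5} \approx 0.6$)
$z{\left(k \right)} = \frac{3}{5}$
$\left(H{\left(3 \right)} - 38\right) z{\left(W{\left(6,-5 \right)} \right)} = \left(7 - 38\right) \frac{3}{5} = \left(-31\right) \frac{3}{5} = - \frac{93}{5}$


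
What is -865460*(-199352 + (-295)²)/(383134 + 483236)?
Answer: 9721452542/86637 ≈ 1.1221e+5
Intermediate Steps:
-865460*(-199352 + (-295)²)/(383134 + 483236) = -865460/(866370/(-199352 + 87025)) = -865460/(866370/(-112327)) = -865460/(866370*(-1/112327)) = -865460/(-866370/112327) = -865460*(-112327/866370) = 9721452542/86637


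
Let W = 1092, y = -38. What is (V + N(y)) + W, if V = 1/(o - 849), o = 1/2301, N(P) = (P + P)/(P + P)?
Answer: 2135225663/1953548 ≈ 1093.0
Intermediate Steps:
N(P) = 1 (N(P) = (2*P)/((2*P)) = (2*P)*(1/(2*P)) = 1)
o = 1/2301 ≈ 0.00043459
V = -2301/1953548 (V = 1/(1/2301 - 849) = 1/(-1953548/2301) = -2301/1953548 ≈ -0.0011779)
(V + N(y)) + W = (-2301/1953548 + 1) + 1092 = 1951247/1953548 + 1092 = 2135225663/1953548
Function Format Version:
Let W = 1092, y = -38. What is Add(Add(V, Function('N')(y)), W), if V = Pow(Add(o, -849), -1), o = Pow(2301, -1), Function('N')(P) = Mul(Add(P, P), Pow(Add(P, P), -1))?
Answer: Rational(2135225663, 1953548) ≈ 1093.0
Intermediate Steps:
Function('N')(P) = 1 (Function('N')(P) = Mul(Mul(2, P), Pow(Mul(2, P), -1)) = Mul(Mul(2, P), Mul(Rational(1, 2), Pow(P, -1))) = 1)
o = Rational(1, 2301) ≈ 0.00043459
V = Rational(-2301, 1953548) (V = Pow(Add(Rational(1, 2301), -849), -1) = Pow(Rational(-1953548, 2301), -1) = Rational(-2301, 1953548) ≈ -0.0011779)
Add(Add(V, Function('N')(y)), W) = Add(Add(Rational(-2301, 1953548), 1), 1092) = Add(Rational(1951247, 1953548), 1092) = Rational(2135225663, 1953548)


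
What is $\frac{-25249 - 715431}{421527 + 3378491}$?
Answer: $- \frac{370340}{1900009} \approx -0.19491$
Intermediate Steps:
$\frac{-25249 - 715431}{421527 + 3378491} = - \frac{740680}{3800018} = \left(-740680\right) \frac{1}{3800018} = - \frac{370340}{1900009}$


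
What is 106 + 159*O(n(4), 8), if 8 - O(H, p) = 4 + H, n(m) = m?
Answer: 106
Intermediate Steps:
O(H, p) = 4 - H (O(H, p) = 8 - (4 + H) = 8 + (-4 - H) = 4 - H)
106 + 159*O(n(4), 8) = 106 + 159*(4 - 1*4) = 106 + 159*(4 - 4) = 106 + 159*0 = 106 + 0 = 106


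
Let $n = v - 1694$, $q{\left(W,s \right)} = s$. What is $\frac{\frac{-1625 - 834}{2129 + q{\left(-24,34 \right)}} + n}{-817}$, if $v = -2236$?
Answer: $\frac{8503049}{1767171} \approx 4.8117$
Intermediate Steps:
$n = -3930$ ($n = -2236 - 1694 = -3930$)
$\frac{\frac{-1625 - 834}{2129 + q{\left(-24,34 \right)}} + n}{-817} = \frac{\frac{-1625 - 834}{2129 + 34} - 3930}{-817} = \left(- \frac{2459}{2163} - 3930\right) \left(- \frac{1}{817}\right) = \left(- \frac{8503049}{2163}\right) \left(- \frac{1}{817}\right) = \frac{8503049}{1767171}$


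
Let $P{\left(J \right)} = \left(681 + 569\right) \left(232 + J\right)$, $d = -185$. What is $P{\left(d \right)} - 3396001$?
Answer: $-3337251$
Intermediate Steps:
$P{\left(J \right)} = 290000 + 1250 J$ ($P{\left(J \right)} = 1250 \left(232 + J\right) = 290000 + 1250 J$)
$P{\left(d \right)} - 3396001 = \left(290000 + 1250 \left(-185\right)\right) - 3396001 = \left(290000 - 231250\right) - 3396001 = 58750 - 3396001 = -3337251$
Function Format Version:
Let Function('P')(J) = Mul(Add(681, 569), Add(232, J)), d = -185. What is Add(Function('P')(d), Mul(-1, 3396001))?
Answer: -3337251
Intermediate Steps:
Function('P')(J) = Add(290000, Mul(1250, J)) (Function('P')(J) = Mul(1250, Add(232, J)) = Add(290000, Mul(1250, J)))
Add(Function('P')(d), Mul(-1, 3396001)) = Add(Add(290000, Mul(1250, -185)), Mul(-1, 3396001)) = Add(Add(290000, -231250), -3396001) = Add(58750, -3396001) = -3337251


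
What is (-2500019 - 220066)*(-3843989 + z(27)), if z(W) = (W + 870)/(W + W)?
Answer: 62735589812585/6 ≈ 1.0456e+13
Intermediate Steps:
z(W) = (870 + W)/(2*W) (z(W) = (870 + W)/((2*W)) = (870 + W)*(1/(2*W)) = (870 + W)/(2*W))
(-2500019 - 220066)*(-3843989 + z(27)) = (-2500019 - 220066)*(-3843989 + (1/2)*(870 + 27)/27) = -2720085*(-3843989 + (1/2)*(1/27)*897) = -2720085*(-3843989 + 299/18) = -2720085*(-69191503/18) = 62735589812585/6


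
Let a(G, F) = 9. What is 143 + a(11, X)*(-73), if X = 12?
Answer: -514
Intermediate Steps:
143 + a(11, X)*(-73) = 143 + 9*(-73) = 143 - 657 = -514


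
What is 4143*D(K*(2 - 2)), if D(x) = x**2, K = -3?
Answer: 0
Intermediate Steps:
4143*D(K*(2 - 2)) = 4143*(-3*(2 - 2))**2 = 4143*(-3*0)**2 = 4143*0**2 = 4143*0 = 0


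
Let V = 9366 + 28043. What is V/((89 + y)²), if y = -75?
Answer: 37409/196 ≈ 190.86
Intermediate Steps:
V = 37409
V/((89 + y)²) = 37409/((89 - 75)²) = 37409/(14²) = 37409/196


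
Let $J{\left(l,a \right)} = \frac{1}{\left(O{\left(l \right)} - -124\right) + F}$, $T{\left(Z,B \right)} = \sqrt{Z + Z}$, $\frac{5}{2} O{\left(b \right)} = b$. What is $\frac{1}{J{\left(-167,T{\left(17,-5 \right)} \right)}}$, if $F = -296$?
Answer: $- \frac{1194}{5} \approx -238.8$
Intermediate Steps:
$O{\left(b \right)} = \frac{2 b}{5}$
$T{\left(Z,B \right)} = \sqrt{2} \sqrt{Z}$ ($T{\left(Z,B \right)} = \sqrt{2 Z} = \sqrt{2} \sqrt{Z}$)
$J{\left(l,a \right)} = \frac{1}{-172 + \frac{2 l}{5}}$ ($J{\left(l,a \right)} = \frac{1}{\left(\frac{2 l}{5} - -124\right) - 296} = \frac{1}{\left(\frac{2 l}{5} + 124\right) - 296} = \frac{1}{\left(124 + \frac{2 l}{5}\right) - 296} = \frac{1}{-172 + \frac{2 l}{5}}$)
$\frac{1}{J{\left(-167,T{\left(17,-5 \right)} \right)}} = \frac{1}{\frac{5}{2} \frac{1}{-430 - 167}} = \frac{1}{\frac{5}{2} \frac{1}{-597}} = \frac{1}{\frac{5}{2} \left(- \frac{1}{597}\right)} = \frac{1}{- \frac{5}{1194}} = - \frac{1194}{5}$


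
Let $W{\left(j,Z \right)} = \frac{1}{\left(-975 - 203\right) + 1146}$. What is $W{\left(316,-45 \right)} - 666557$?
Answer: $- \frac{21329825}{32} \approx -6.6656 \cdot 10^{5}$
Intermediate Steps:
$W{\left(j,Z \right)} = - \frac{1}{32}$ ($W{\left(j,Z \right)} = \frac{1}{-1178 + 1146} = \frac{1}{-32} = - \frac{1}{32}$)
$W{\left(316,-45 \right)} - 666557 = - \frac{1}{32} - 666557 = - \frac{21329825}{32}$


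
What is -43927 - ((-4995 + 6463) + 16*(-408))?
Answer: -38867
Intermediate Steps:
-43927 - ((-4995 + 6463) + 16*(-408)) = -43927 - (1468 - 6528) = -43927 - 1*(-5060) = -43927 + 5060 = -38867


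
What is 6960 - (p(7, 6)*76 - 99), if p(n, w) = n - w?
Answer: 6983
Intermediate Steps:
6960 - (p(7, 6)*76 - 99) = 6960 - ((7 - 1*6)*76 - 99) = 6960 - ((7 - 6)*76 - 99) = 6960 - (1*76 - 99) = 6960 - (76 - 99) = 6960 - 1*(-23) = 6960 + 23 = 6983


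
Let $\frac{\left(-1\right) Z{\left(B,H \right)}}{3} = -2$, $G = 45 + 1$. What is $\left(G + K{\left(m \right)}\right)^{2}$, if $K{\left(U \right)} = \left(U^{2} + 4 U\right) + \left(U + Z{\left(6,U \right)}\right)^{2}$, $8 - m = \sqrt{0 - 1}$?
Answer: $110592 - 32256 i \approx 1.1059 \cdot 10^{5} - 32256.0 i$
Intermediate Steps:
$G = 46$
$Z{\left(B,H \right)} = 6$ ($Z{\left(B,H \right)} = \left(-3\right) \left(-2\right) = 6$)
$m = 8 - i$ ($m = 8 - \sqrt{0 - 1} = 8 - \sqrt{-1} = 8 - i \approx 8.0 - 1.0 i$)
$K{\left(U \right)} = U^{2} + \left(6 + U\right)^{2} + 4 U$ ($K{\left(U \right)} = \left(U^{2} + 4 U\right) + \left(U + 6\right)^{2} = \left(U^{2} + 4 U\right) + \left(6 + U\right)^{2} = U^{2} + \left(6 + U\right)^{2} + 4 U$)
$\left(G + K{\left(m \right)}\right)^{2} = \left(46 + \left(36 + 2 \left(8 - i\right)^{2} + 16 \left(8 - i\right)\right)\right)^{2} = \left(46 + \left(36 + 2 \left(8 - i\right)^{2} + \left(128 - 16 i\right)\right)\right)^{2} = \left(46 + \left(164 - 16 i + 2 \left(8 - i\right)^{2}\right)\right)^{2} = \left(210 - 16 i + 2 \left(8 - i\right)^{2}\right)^{2}$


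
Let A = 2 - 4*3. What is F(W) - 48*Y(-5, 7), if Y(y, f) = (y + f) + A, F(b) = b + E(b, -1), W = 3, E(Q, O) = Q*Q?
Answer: 396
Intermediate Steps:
A = -10 (A = 2 - 12 = -10)
E(Q, O) = Q**2
F(b) = b + b**2
Y(y, f) = -10 + f + y (Y(y, f) = (y + f) - 10 = (f + y) - 10 = -10 + f + y)
F(W) - 48*Y(-5, 7) = 3*(1 + 3) - 48*(-10 + 7 - 5) = 3*4 - 48*(-8) = 12 + 384 = 396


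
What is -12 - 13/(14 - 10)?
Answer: -61/4 ≈ -15.250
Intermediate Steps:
-12 - 13/(14 - 10) = -12 - 13/4 = -61/4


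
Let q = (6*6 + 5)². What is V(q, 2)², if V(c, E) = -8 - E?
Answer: 100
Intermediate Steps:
q = 1681 (q = (36 + 5)² = 41² = 1681)
V(q, 2)² = (-8 - 1*2)² = (-8 - 2)² = (-10)² = 100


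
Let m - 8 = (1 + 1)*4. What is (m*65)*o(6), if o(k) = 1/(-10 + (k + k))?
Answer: 520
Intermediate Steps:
o(k) = 1/(-10 + 2*k)
m = 16 (m = 8 + (1 + 1)*4 = 8 + 2*4 = 8 + 8 = 16)
(m*65)*o(6) = (16*65)*(1/(2*(-5 + 6))) = 1040*((½)/1) = 1040*((½)*1) = 1040*(½) = 520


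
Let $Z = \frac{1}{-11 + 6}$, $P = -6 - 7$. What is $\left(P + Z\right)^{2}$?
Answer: $\frac{4356}{25} \approx 174.24$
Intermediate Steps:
$P = -13$
$Z = - \frac{1}{5}$ ($Z = \frac{1}{-5} = - \frac{1}{5} \approx -0.2$)
$\left(P + Z\right)^{2} = \left(-13 - \frac{1}{5}\right)^{2} = \left(- \frac{66}{5}\right)^{2} = \frac{4356}{25}$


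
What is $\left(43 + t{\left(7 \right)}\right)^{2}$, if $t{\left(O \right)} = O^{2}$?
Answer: $8464$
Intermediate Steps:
$\left(43 + t{\left(7 \right)}\right)^{2} = \left(43 + 7^{2}\right)^{2} = \left(43 + 49\right)^{2} = 92^{2} = 8464$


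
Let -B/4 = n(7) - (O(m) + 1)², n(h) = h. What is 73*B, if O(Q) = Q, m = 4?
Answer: 5256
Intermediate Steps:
B = 72 (B = -4*(7 - (4 + 1)²) = -4*(7 - 1*5²) = -4*(7 - 1*25) = -4*(7 - 25) = -4*(-18) = 72)
73*B = 73*72 = 5256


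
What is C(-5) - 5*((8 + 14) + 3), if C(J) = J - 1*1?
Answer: -131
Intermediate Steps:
C(J) = -1 + J (C(J) = J - 1 = -1 + J)
C(-5) - 5*((8 + 14) + 3) = (-1 - 5) - 5*((8 + 14) + 3) = -6 - 5*(22 + 3) = -6 - 5*25 = -6 - 125 = -131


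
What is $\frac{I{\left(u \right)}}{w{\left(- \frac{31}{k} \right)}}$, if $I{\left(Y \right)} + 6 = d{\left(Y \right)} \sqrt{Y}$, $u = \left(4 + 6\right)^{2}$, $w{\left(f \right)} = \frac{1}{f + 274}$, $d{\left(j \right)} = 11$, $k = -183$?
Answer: $\frac{5217992}{183} \approx 28514.0$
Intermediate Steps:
$w{\left(f \right)} = \frac{1}{274 + f}$
$u = 100$ ($u = 10^{2} = 100$)
$I{\left(Y \right)} = -6 + 11 \sqrt{Y}$
$\frac{I{\left(u \right)}}{w{\left(- \frac{31}{k} \right)}} = \frac{-6 + 11 \sqrt{100}}{\frac{1}{274 - \frac{31}{-183}}} = \frac{-6 + 11 \cdot 10}{\frac{1}{274 - - \frac{31}{183}}} = \frac{-6 + 110}{\frac{1}{274 + \frac{31}{183}}} = \frac{104}{\frac{1}{\frac{50173}{183}}} = \frac{104}{\frac{183}{50173}} = 104 \cdot \frac{50173}{183} = \frac{5217992}{183}$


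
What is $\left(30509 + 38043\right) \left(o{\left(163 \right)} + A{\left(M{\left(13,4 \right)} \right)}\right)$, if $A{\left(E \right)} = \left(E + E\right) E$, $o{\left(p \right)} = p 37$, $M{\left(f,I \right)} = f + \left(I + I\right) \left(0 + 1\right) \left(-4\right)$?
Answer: $462931656$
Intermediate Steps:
$M{\left(f,I \right)} = f - 8 I$ ($M{\left(f,I \right)} = f + 2 I 1 \left(-4\right) = f + 2 I \left(-4\right) = f - 8 I$)
$o{\left(p \right)} = 37 p$
$A{\left(E \right)} = 2 E^{2}$ ($A{\left(E \right)} = 2 E E = 2 E^{2}$)
$\left(30509 + 38043\right) \left(o{\left(163 \right)} + A{\left(M{\left(13,4 \right)} \right)}\right) = \left(30509 + 38043\right) \left(37 \cdot 163 + 2 \left(13 - 32\right)^{2}\right) = 68552 \left(6031 + 2 \left(13 - 32\right)^{2}\right) = 68552 \left(6031 + 2 \left(-19\right)^{2}\right) = 68552 \left(6031 + 2 \cdot 361\right) = 68552 \left(6031 + 722\right) = 68552 \cdot 6753 = 462931656$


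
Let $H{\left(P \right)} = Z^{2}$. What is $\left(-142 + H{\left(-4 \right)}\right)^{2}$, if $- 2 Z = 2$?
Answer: $19881$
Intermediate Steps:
$Z = -1$ ($Z = \left(- \frac{1}{2}\right) 2 = -1$)
$H{\left(P \right)} = 1$ ($H{\left(P \right)} = \left(-1\right)^{2} = 1$)
$\left(-142 + H{\left(-4 \right)}\right)^{2} = \left(-142 + 1\right)^{2} = \left(-141\right)^{2} = 19881$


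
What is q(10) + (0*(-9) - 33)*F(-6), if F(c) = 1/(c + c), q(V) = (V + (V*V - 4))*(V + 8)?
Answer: 7643/4 ≈ 1910.8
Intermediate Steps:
q(V) = (8 + V)*(-4 + V + V²) (q(V) = (V + (V² - 4))*(8 + V) = (V + (-4 + V²))*(8 + V) = (-4 + V + V²)*(8 + V) = (8 + V)*(-4 + V + V²))
F(c) = 1/(2*c)
q(10) + (0*(-9) - 33)*F(-6) = (-32 + 10³ + 4*10 + 9*10²) + (0*(-9) - 33)*((½)/(-6)) = (-32 + 1000 + 40 + 9*100) + (0 - 33)*((½)*(-⅙)) = (-32 + 1000 + 40 + 900) - 33*(-1/12) = 1908 + 11/4 = 7643/4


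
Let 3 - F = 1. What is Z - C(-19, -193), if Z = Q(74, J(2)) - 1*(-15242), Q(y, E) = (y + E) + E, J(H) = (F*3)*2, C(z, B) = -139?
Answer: 15479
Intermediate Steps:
F = 2 (F = 3 - 1*1 = 3 - 1 = 2)
J(H) = 12 (J(H) = (2*3)*2 = 6*2 = 12)
Q(y, E) = y + 2*E (Q(y, E) = (E + y) + E = y + 2*E)
Z = 15340 (Z = (74 + 2*12) - 1*(-15242) = (74 + 24) + 15242 = 98 + 15242 = 15340)
Z - C(-19, -193) = 15340 - 1*(-139) = 15340 + 139 = 15479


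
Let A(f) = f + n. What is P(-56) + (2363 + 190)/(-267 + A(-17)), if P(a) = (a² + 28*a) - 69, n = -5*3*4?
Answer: 513103/344 ≈ 1491.6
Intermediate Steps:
n = -60 (n = -15*4 = -60)
A(f) = -60 + f (A(f) = f - 60 = -60 + f)
P(a) = -69 + a² + 28*a
P(-56) + (2363 + 190)/(-267 + A(-17)) = (-69 + (-56)² + 28*(-56)) + (2363 + 190)/(-267 + (-60 - 17)) = (-69 + 3136 - 1568) + 2553/(-267 - 77) = 1499 + 2553/(-344) = 1499 + 2553*(-1/344) = 1499 - 2553/344 = 513103/344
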